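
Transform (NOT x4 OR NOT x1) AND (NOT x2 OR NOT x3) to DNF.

(NOT x4 OR NOT x1) AND (NOT x2 OR NOT x3)
≡ (NOT x4 AND NOT x2) OR (NOT x4 AND NOT x3) OR (NOT x1 AND NOT x2) OR (NOT x1 AND NOT x3)

(NOT x4 AND NOT x2) OR (NOT x4 AND NOT x3) OR (NOT x1 AND NOT x2) OR (NOT x1 AND NOT x3)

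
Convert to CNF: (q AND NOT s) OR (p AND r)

(q OR p) AND (q OR r) AND (NOT s OR p) AND (NOT s OR r)

(q AND NOT s) OR (p AND r)
≡ (q OR p) AND (q OR r) AND (NOT s OR p) AND (NOT s OR r)   [distribute OR over AND]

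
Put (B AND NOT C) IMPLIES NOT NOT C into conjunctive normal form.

(B AND NOT C) IMPLIES NOT NOT C
≡ NOT (B AND NOT C) OR NOT NOT C   [eliminate IMPLIES]
≡ NOT B OR NOT NOT C OR NOT NOT C   [De Morgan]
≡ NOT B OR C OR NOT NOT C   [double negation]
≡ NOT B OR C OR C   [double negation]
≡ NOT B OR C   [simplify]

NOT B OR C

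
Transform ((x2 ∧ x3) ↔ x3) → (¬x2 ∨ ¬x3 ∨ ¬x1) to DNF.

¬x2 ∨ ¬x3 ∨ ¬x1

((x2 ∧ x3) ↔ x3) → (¬x2 ∨ ¬x3 ∨ ¬x1)
≡ ¬((x2 ∧ x3) ↔ x3) ∨ ¬x2 ∨ ¬x3 ∨ ¬x1   — eliminate →
≡ ¬(((x2 ∧ x3) → x3) ∧ (x3 → (x2 ∧ x3))) ∨ ¬x2 ∨ ¬x3 ∨ ¬x1   — eliminate ↔
≡ ¬((¬(x2 ∧ x3) ∨ x3) ∧ (x3 → (x2 ∧ x3))) ∨ ¬x2 ∨ ¬x3 ∨ ¬x1   — eliminate →
≡ ¬((¬(x2 ∧ x3) ∨ x3) ∧ (¬x3 ∨ (x2 ∧ x3))) ∨ ¬x2 ∨ ¬x3 ∨ ¬x1   — eliminate →
≡ ¬(¬(x2 ∧ x3) ∨ x3) ∨ ¬(¬x3 ∨ (x2 ∧ x3)) ∨ ¬x2 ∨ ¬x3 ∨ ¬x1   — De Morgan
≡ (¬¬(x2 ∧ x3) ∧ ¬x3) ∨ ¬(¬x3 ∨ (x2 ∧ x3)) ∨ ¬x2 ∨ ¬x3 ∨ ¬x1   — De Morgan
≡ (x2 ∧ x3 ∧ ¬x3) ∨ ¬(¬x3 ∨ (x2 ∧ x3)) ∨ ¬x2 ∨ ¬x3 ∨ ¬x1   — double negation
≡ (x2 ∧ x3 ∧ ¬x3) ∨ (¬¬x3 ∧ ¬(x2 ∧ x3)) ∨ ¬x2 ∨ ¬x3 ∨ ¬x1   — De Morgan
≡ (x2 ∧ x3 ∧ ¬x3) ∨ (x3 ∧ ¬(x2 ∧ x3)) ∨ ¬x2 ∨ ¬x3 ∨ ¬x1   — double negation
≡ (x2 ∧ x3 ∧ ¬x3) ∨ (x3 ∧ (¬x2 ∨ ¬x3)) ∨ ¬x2 ∨ ¬x3 ∨ ¬x1   — De Morgan
≡ (x2 ∧ x3 ∧ ¬x3) ∨ (x3 ∧ ¬x2) ∨ (x3 ∧ ¬x3) ∨ ¬x2 ∨ ¬x3 ∨ ¬x1   — distribute ∧ over ∨
≡ ¬x2 ∨ ¬x3 ∨ ¬x1   — simplify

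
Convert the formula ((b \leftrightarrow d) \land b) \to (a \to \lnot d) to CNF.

((b \leftrightarrow d) \land b) \to (a \to \lnot d)
≡ \lnot ((b \leftrightarrow d) \land b) \lor (a \to \lnot d)   [eliminate \to]
≡ \lnot ((b \to d) \land (d \to b) \land b) \lor (a \to \lnot d)   [eliminate \leftrightarrow]
≡ \lnot ((\lnot b \lor d) \land (d \to b) \land b) \lor (a \to \lnot d)   [eliminate \to]
≡ \lnot ((\lnot b \lor d) \land (\lnot d \lor b) \land b) \lor (a \to \lnot d)   [eliminate \to]
≡ \lnot ((\lnot b \lor d) \land (\lnot d \lor b) \land b) \lor \lnot a \lor \lnot d   [eliminate \to]
≡ \lnot (\lnot b \lor d) \lor \lnot (\lnot d \lor b) \lor \lnot b \lor \lnot a \lor \lnot d   [De Morgan]
≡ (\lnot \lnot b \land \lnot d) \lor \lnot (\lnot d \lor b) \lor \lnot b \lor \lnot a \lor \lnot d   [De Morgan]
≡ (b \land \lnot d) \lor \lnot (\lnot d \lor b) \lor \lnot b \lor \lnot a \lor \lnot d   [double negation]
≡ (b \land \lnot d) \lor (\lnot \lnot d \land \lnot b) \lor \lnot b \lor \lnot a \lor \lnot d   [De Morgan]
≡ (b \land \lnot d) \lor (d \land \lnot b) \lor \lnot b \lor \lnot a \lor \lnot d   [double negation]
≡ (b \lor d \lor \lnot b \lor \lnot a \lor \lnot d) \land (b \lor \lnot b \lor \lnot b \lor \lnot a \lor \lnot d) \land (\lnot d \lor d \lor \lnot b \lor \lnot a \lor \lnot d) \land (\lnot d \lor \lnot b \lor \lnot b \lor \lnot a \lor \lnot d)   [distribute \lor over \land]
≡ \lnot d \lor \lnot b \lor \lnot a   [simplify]

\lnot d \lor \lnot b \lor \lnot a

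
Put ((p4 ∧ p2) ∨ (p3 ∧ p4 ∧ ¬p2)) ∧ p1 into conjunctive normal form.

p4 ∧ (p2 ∨ p3) ∧ p1

((p4 ∧ p2) ∨ (p3 ∧ p4 ∧ ¬p2)) ∧ p1
≡ (p4 ∨ p3) ∧ (p4 ∨ p4) ∧ (p4 ∨ ¬p2) ∧ (p2 ∨ p3) ∧ (p2 ∨ p4) ∧ (p2 ∨ ¬p2) ∧ p1   — distribute ∨ over ∧
≡ p4 ∧ (p2 ∨ p3) ∧ p1   — simplify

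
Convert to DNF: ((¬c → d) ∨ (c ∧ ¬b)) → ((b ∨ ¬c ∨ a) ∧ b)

((¬c → d) ∨ (c ∧ ¬b)) → ((b ∨ ¬c ∨ a) ∧ b)
≡ ¬((¬c → d) ∨ (c ∧ ¬b)) ∨ ((b ∨ ¬c ∨ a) ∧ b)   [eliminate →]
≡ ¬(¬¬c ∨ d ∨ (c ∧ ¬b)) ∨ ((b ∨ ¬c ∨ a) ∧ b)   [eliminate →]
≡ (¬¬¬c ∧ ¬d ∧ ¬(c ∧ ¬b)) ∨ ((b ∨ ¬c ∨ a) ∧ b)   [De Morgan]
≡ (¬c ∧ ¬d ∧ ¬(c ∧ ¬b)) ∨ ((b ∨ ¬c ∨ a) ∧ b)   [double negation]
≡ (¬c ∧ ¬d ∧ (¬c ∨ ¬¬b)) ∨ ((b ∨ ¬c ∨ a) ∧ b)   [De Morgan]
≡ (¬c ∧ ¬d ∧ (¬c ∨ b)) ∨ ((b ∨ ¬c ∨ a) ∧ b)   [double negation]
≡ (¬c ∧ ¬d ∧ ¬c) ∨ (¬c ∧ ¬d ∧ b) ∨ (b ∧ b) ∨ (¬c ∧ b) ∨ (a ∧ b)   [distribute ∧ over ∨]
≡ (¬c ∧ ¬d) ∨ b   [simplify]

(¬c ∧ ¬d) ∨ b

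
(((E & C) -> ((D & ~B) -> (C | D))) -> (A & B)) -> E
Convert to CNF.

(((E & C) -> ((D & ~B) -> (C | D))) -> (A & B)) -> E
= ~(((E & C) -> ((D & ~B) -> (C | D))) -> (A & B)) | E   (eliminate ->)
= ~(~((E & C) -> ((D & ~B) -> (C | D))) | (A & B)) | E   (eliminate ->)
= ~(~(~(E & C) | ((D & ~B) -> (C | D))) | (A & B)) | E   (eliminate ->)
= ~(~(~(E & C) | ~(D & ~B) | C | D) | (A & B)) | E   (eliminate ->)
= (~~(~(E & C) | ~(D & ~B) | C | D) & ~(A & B)) | E   (De Morgan)
= ((~(E & C) | ~(D & ~B) | C | D) & ~(A & B)) | E   (double negation)
= ((~E | ~C | ~(D & ~B) | C | D) & ~(A & B)) | E   (De Morgan)
= ((~E | ~C | ~D | ~~B | C | D) & ~(A & B)) | E   (De Morgan)
= ((~E | ~C | ~D | B | C | D) & ~(A & B)) | E   (double negation)
= ((~E | ~C | ~D | B | C | D) & (~A | ~B)) | E   (De Morgan)
= (~E | ~C | ~D | B | C | D | E) & (~A | ~B | E)   (distribute | over &)
= ~A | ~B | E   (simplify)

~A | ~B | E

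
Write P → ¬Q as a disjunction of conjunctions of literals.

P → ¬Q
≡ ¬P ∨ ¬Q

¬P ∨ ¬Q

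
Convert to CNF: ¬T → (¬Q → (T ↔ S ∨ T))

T ∨ Q ∨ ¬S

¬T → (¬Q → (T ↔ S ∨ T))
= ¬¬T ∨ (¬Q → (T ↔ S ∨ T))   — eliminate →
= ¬¬T ∨ ¬¬Q ∨ (T ↔ S ∨ T)   — eliminate →
= ¬¬T ∨ ¬¬Q ∨ (T → S ∨ T) ∧ (S ∨ T → T)   — eliminate ↔
= ¬¬T ∨ ¬¬Q ∨ (¬T ∨ S ∨ T) ∧ (S ∨ T → T)   — eliminate →
= ¬¬T ∨ ¬¬Q ∨ (¬T ∨ S ∨ T) ∧ (¬(S ∨ T) ∨ T)   — eliminate →
= T ∨ ¬¬Q ∨ (¬T ∨ S ∨ T) ∧ (¬(S ∨ T) ∨ T)   — double negation
= T ∨ Q ∨ (¬T ∨ S ∨ T) ∧ (¬(S ∨ T) ∨ T)   — double negation
= T ∨ Q ∨ (¬T ∨ S ∨ T) ∧ (¬S ∧ ¬T ∨ T)   — De Morgan
= (T ∨ Q ∨ ¬T ∨ S ∨ T) ∧ (T ∨ Q ∨ ¬S ∨ T) ∧ (T ∨ Q ∨ ¬T ∨ T)   — distribute ∨ over ∧
= T ∨ Q ∨ ¬S   — simplify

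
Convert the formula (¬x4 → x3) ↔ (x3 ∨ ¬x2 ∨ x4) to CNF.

(¬x4 → x3) ↔ (x3 ∨ ¬x2 ∨ x4)
≡ ((¬x4 → x3) → (x3 ∨ ¬x2 ∨ x4)) ∧ ((x3 ∨ ¬x2 ∨ x4) → (¬x4 → x3))   — eliminate ↔
≡ (¬(¬x4 → x3) ∨ x3 ∨ ¬x2 ∨ x4) ∧ ((x3 ∨ ¬x2 ∨ x4) → (¬x4 → x3))   — eliminate →
≡ (¬(¬¬x4 ∨ x3) ∨ x3 ∨ ¬x2 ∨ x4) ∧ ((x3 ∨ ¬x2 ∨ x4) → (¬x4 → x3))   — eliminate →
≡ (¬(¬¬x4 ∨ x3) ∨ x3 ∨ ¬x2 ∨ x4) ∧ (¬(x3 ∨ ¬x2 ∨ x4) ∨ (¬x4 → x3))   — eliminate →
≡ (¬(¬¬x4 ∨ x3) ∨ x3 ∨ ¬x2 ∨ x4) ∧ (¬(x3 ∨ ¬x2 ∨ x4) ∨ ¬¬x4 ∨ x3)   — eliminate →
≡ ((¬¬¬x4 ∧ ¬x3) ∨ x3 ∨ ¬x2 ∨ x4) ∧ (¬(x3 ∨ ¬x2 ∨ x4) ∨ ¬¬x4 ∨ x3)   — De Morgan
≡ ((¬x4 ∧ ¬x3) ∨ x3 ∨ ¬x2 ∨ x4) ∧ (¬(x3 ∨ ¬x2 ∨ x4) ∨ ¬¬x4 ∨ x3)   — double negation
≡ ((¬x4 ∧ ¬x3) ∨ x3 ∨ ¬x2 ∨ x4) ∧ ((¬x3 ∧ ¬¬x2 ∧ ¬x4) ∨ ¬¬x4 ∨ x3)   — De Morgan
≡ ((¬x4 ∧ ¬x3) ∨ x3 ∨ ¬x2 ∨ x4) ∧ ((¬x3 ∧ x2 ∧ ¬x4) ∨ ¬¬x4 ∨ x3)   — double negation
≡ ((¬x4 ∧ ¬x3) ∨ x3 ∨ ¬x2 ∨ x4) ∧ ((¬x3 ∧ x2 ∧ ¬x4) ∨ x4 ∨ x3)   — double negation
≡ (¬x4 ∨ x3 ∨ ¬x2 ∨ x4) ∧ (¬x3 ∨ x3 ∨ ¬x2 ∨ x4) ∧ (¬x3 ∨ x4 ∨ x3) ∧ (x2 ∨ x4 ∨ x3) ∧ (¬x4 ∨ x4 ∨ x3)   — distribute ∨ over ∧
≡ x2 ∨ x4 ∨ x3   — simplify

x2 ∨ x4 ∨ x3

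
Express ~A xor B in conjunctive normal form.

~A xor B
≡ (~A | B) & ~(~A & B)   — expand xor
≡ (~A | B) & (~~A | ~B)   — De Morgan
≡ (~A | B) & (A | ~B)   — double negation

(~A | B) & (A | ~B)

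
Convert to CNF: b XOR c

(b OR c) AND (NOT b OR NOT c)

b XOR c
⇔ (b OR c) AND NOT (b AND c)   — expand XOR
⇔ (b OR c) AND (NOT b OR NOT c)   — De Morgan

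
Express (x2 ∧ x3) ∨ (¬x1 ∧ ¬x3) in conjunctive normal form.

(x2 ∧ x3) ∨ (¬x1 ∧ ¬x3)
= (x2 ∨ ¬x1) ∧ (x2 ∨ ¬x3) ∧ (x3 ∨ ¬x1) ∧ (x3 ∨ ¬x3)   (distribute ∨ over ∧)
= (x2 ∨ ¬x1) ∧ (x2 ∨ ¬x3) ∧ (x3 ∨ ¬x1)   (simplify)

(x2 ∨ ¬x1) ∧ (x2 ∨ ¬x3) ∧ (x3 ∨ ¬x1)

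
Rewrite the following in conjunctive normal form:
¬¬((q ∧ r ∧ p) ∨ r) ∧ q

r ∧ q

¬¬((q ∧ r ∧ p) ∨ r) ∧ q
⇔ ((q ∧ r ∧ p) ∨ r) ∧ q   — double negation
⇔ (q ∨ r) ∧ (r ∨ r) ∧ (p ∨ r) ∧ q   — distribute ∨ over ∧
⇔ r ∧ q   — simplify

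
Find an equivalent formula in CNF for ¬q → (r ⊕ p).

¬q → (r ⊕ p)
≡ ¬¬q ∨ (r ⊕ p)   [eliminate →]
≡ ¬¬q ∨ ((r ∨ p) ∧ ¬(r ∧ p))   [expand ⊕]
≡ q ∨ ((r ∨ p) ∧ ¬(r ∧ p))   [double negation]
≡ q ∨ ((r ∨ p) ∧ (¬r ∨ ¬p))   [De Morgan]
≡ (q ∨ r ∨ p) ∧ (q ∨ ¬r ∨ ¬p)   [distribute ∨ over ∧]

(q ∨ r ∨ p) ∧ (q ∨ ¬r ∨ ¬p)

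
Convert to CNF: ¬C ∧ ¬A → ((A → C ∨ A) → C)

C ∨ A

¬C ∧ ¬A → ((A → C ∨ A) → C)
⇔ ¬(¬C ∧ ¬A) ∨ ((A → C ∨ A) → C)   — eliminate →
⇔ ¬(¬C ∧ ¬A) ∨ ¬(A → C ∨ A) ∨ C   — eliminate →
⇔ ¬(¬C ∧ ¬A) ∨ ¬(¬A ∨ C ∨ A) ∨ C   — eliminate →
⇔ ¬¬C ∨ ¬¬A ∨ ¬(¬A ∨ C ∨ A) ∨ C   — De Morgan
⇔ C ∨ ¬¬A ∨ ¬(¬A ∨ C ∨ A) ∨ C   — double negation
⇔ C ∨ A ∨ ¬(¬A ∨ C ∨ A) ∨ C   — double negation
⇔ C ∨ A ∨ ¬¬A ∧ ¬C ∧ ¬A ∨ C   — De Morgan
⇔ C ∨ A ∨ A ∧ ¬C ∧ ¬A ∨ C   — double negation
⇔ (C ∨ A ∨ A ∨ C) ∧ (C ∨ A ∨ ¬C ∨ C) ∧ (C ∨ A ∨ ¬A ∨ C)   — distribute ∨ over ∧
⇔ C ∨ A   — simplify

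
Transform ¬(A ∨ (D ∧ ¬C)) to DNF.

(¬A ∧ ¬D) ∨ (¬A ∧ C)

¬(A ∨ (D ∧ ¬C))
= ¬A ∧ ¬(D ∧ ¬C)   [De Morgan]
= ¬A ∧ (¬D ∨ ¬¬C)   [De Morgan]
= ¬A ∧ (¬D ∨ C)   [double negation]
= (¬A ∧ ¬D) ∨ (¬A ∧ C)   [distribute ∧ over ∨]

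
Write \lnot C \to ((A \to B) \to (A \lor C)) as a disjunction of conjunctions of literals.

\lnot C \to ((A \to B) \to (A \lor C))
= \lnot \lnot C \lor ((A \to B) \to (A \lor C))   (eliminate \to)
= \lnot \lnot C \lor \lnot (A \to B) \lor A \lor C   (eliminate \to)
= \lnot \lnot C \lor \lnot (\lnot A \lor B) \lor A \lor C   (eliminate \to)
= C \lor \lnot (\lnot A \lor B) \lor A \lor C   (double negation)
= C \lor (\lnot \lnot A \land \lnot B) \lor A \lor C   (De Morgan)
= C \lor (A \land \lnot B) \lor A \lor C   (double negation)
= C \lor A   (simplify)

C \lor A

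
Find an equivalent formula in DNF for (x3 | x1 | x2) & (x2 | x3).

x3 | x2

(x3 | x1 | x2) & (x2 | x3)
⇔ (x3 & x2) | (x3 & x3) | (x1 & x2) | (x1 & x3) | (x2 & x2) | (x2 & x3)   — distribute & over |
⇔ x3 | x2   — simplify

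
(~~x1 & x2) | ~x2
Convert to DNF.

(x1 & x2) | ~x2

(~~x1 & x2) | ~x2
⇔ (x1 & x2) | ~x2   [double negation]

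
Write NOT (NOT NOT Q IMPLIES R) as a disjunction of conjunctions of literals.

NOT (NOT NOT Q IMPLIES R)
≡ NOT (NOT NOT NOT Q OR R)   [eliminate IMPLIES]
≡ NOT NOT NOT NOT Q AND NOT R   [De Morgan]
≡ NOT NOT Q AND NOT R   [double negation]
≡ Q AND NOT R   [double negation]

Q AND NOT R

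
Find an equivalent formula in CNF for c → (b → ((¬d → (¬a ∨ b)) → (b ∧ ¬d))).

c → (b → ((¬d → (¬a ∨ b)) → (b ∧ ¬d)))
≡ ¬c ∨ (b → ((¬d → (¬a ∨ b)) → (b ∧ ¬d)))   (eliminate →)
≡ ¬c ∨ ¬b ∨ ((¬d → (¬a ∨ b)) → (b ∧ ¬d))   (eliminate →)
≡ ¬c ∨ ¬b ∨ ¬(¬d → (¬a ∨ b)) ∨ (b ∧ ¬d)   (eliminate →)
≡ ¬c ∨ ¬b ∨ ¬(¬¬d ∨ ¬a ∨ b) ∨ (b ∧ ¬d)   (eliminate →)
≡ ¬c ∨ ¬b ∨ (¬¬¬d ∧ ¬¬a ∧ ¬b) ∨ (b ∧ ¬d)   (De Morgan)
≡ ¬c ∨ ¬b ∨ (¬d ∧ ¬¬a ∧ ¬b) ∨ (b ∧ ¬d)   (double negation)
≡ ¬c ∨ ¬b ∨ (¬d ∧ a ∧ ¬b) ∨ (b ∧ ¬d)   (double negation)
≡ (¬c ∨ ¬b ∨ ¬d ∨ b) ∧ (¬c ∨ ¬b ∨ ¬d ∨ ¬d) ∧ (¬c ∨ ¬b ∨ a ∨ b) ∧ (¬c ∨ ¬b ∨ a ∨ ¬d) ∧ (¬c ∨ ¬b ∨ ¬b ∨ b) ∧ (¬c ∨ ¬b ∨ ¬b ∨ ¬d)   (distribute ∨ over ∧)
≡ ¬c ∨ ¬b ∨ ¬d   (simplify)

¬c ∨ ¬b ∨ ¬d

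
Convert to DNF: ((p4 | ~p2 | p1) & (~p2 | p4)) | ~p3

((p4 | ~p2 | p1) & (~p2 | p4)) | ~p3
= (p4 & ~p2) | (p4 & p4) | (~p2 & ~p2) | (~p2 & p4) | (p1 & ~p2) | (p1 & p4) | ~p3   [distribute & over |]
= p4 | ~p2 | ~p3   [simplify]

p4 | ~p2 | ~p3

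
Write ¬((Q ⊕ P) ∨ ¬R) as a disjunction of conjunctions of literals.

¬((Q ⊕ P) ∨ ¬R)
≡ ¬((Q ∧ ¬P) ∨ (¬Q ∧ P) ∨ ¬R)   [expand ⊕]
≡ ¬(Q ∧ ¬P) ∧ ¬(¬Q ∧ P) ∧ ¬¬R   [De Morgan]
≡ (¬Q ∨ ¬¬P) ∧ ¬(¬Q ∧ P) ∧ ¬¬R   [De Morgan]
≡ (¬Q ∨ P) ∧ ¬(¬Q ∧ P) ∧ ¬¬R   [double negation]
≡ (¬Q ∨ P) ∧ (¬¬Q ∨ ¬P) ∧ ¬¬R   [De Morgan]
≡ (¬Q ∨ P) ∧ (Q ∨ ¬P) ∧ ¬¬R   [double negation]
≡ (¬Q ∨ P) ∧ (Q ∨ ¬P) ∧ R   [double negation]
≡ (¬Q ∧ Q ∧ R) ∨ (¬Q ∧ ¬P ∧ R) ∨ (P ∧ Q ∧ R) ∨ (P ∧ ¬P ∧ R)   [distribute ∧ over ∨]
≡ (¬Q ∧ ¬P ∧ R) ∨ (P ∧ Q ∧ R)   [simplify]

(¬Q ∧ ¬P ∧ R) ∨ (P ∧ Q ∧ R)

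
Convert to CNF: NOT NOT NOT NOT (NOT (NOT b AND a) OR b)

b OR NOT a

NOT NOT NOT NOT (NOT (NOT b AND a) OR b)
= NOT NOT (NOT (NOT b AND a) OR b)   [double negation]
= NOT (NOT b AND a) OR b   [double negation]
= NOT NOT b OR NOT a OR b   [De Morgan]
= b OR NOT a OR b   [double negation]
= b OR NOT a   [simplify]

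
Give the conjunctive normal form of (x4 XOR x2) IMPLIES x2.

NOT x4 OR x2

(x4 XOR x2) IMPLIES x2
≡ NOT (x4 XOR x2) OR x2   (eliminate IMPLIES)
≡ NOT ((x4 OR x2) AND NOT (x4 AND x2)) OR x2   (expand XOR)
≡ NOT (x4 OR x2) OR NOT NOT (x4 AND x2) OR x2   (De Morgan)
≡ (NOT x4 AND NOT x2) OR NOT NOT (x4 AND x2) OR x2   (De Morgan)
≡ (NOT x4 AND NOT x2) OR (x4 AND x2) OR x2   (double negation)
≡ (NOT x4 OR x4 OR x2) AND (NOT x4 OR x2 OR x2) AND (NOT x2 OR x4 OR x2) AND (NOT x2 OR x2 OR x2)   (distribute OR over AND)
≡ NOT x4 OR x2   (simplify)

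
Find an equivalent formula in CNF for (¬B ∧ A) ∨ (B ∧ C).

(¬B ∨ C) ∧ (A ∨ B) ∧ (A ∨ C)

(¬B ∧ A) ∨ (B ∧ C)
≡ (¬B ∨ B) ∧ (¬B ∨ C) ∧ (A ∨ B) ∧ (A ∨ C)   — distribute ∨ over ∧
≡ (¬B ∨ C) ∧ (A ∨ B) ∧ (A ∨ C)   — simplify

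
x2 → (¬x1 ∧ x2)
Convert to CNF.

¬x2 ∨ ¬x1

x2 → (¬x1 ∧ x2)
= ¬x2 ∨ (¬x1 ∧ x2)   (eliminate →)
= (¬x2 ∨ ¬x1) ∧ (¬x2 ∨ x2)   (distribute ∨ over ∧)
= ¬x2 ∨ ¬x1   (simplify)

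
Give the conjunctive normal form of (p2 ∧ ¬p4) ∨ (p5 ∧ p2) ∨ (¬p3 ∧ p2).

p2 ∧ (¬p4 ∨ p5 ∨ ¬p3)

(p2 ∧ ¬p4) ∨ (p5 ∧ p2) ∨ (¬p3 ∧ p2)
= (p2 ∨ p5 ∨ ¬p3) ∧ (p2 ∨ p5 ∨ p2) ∧ (p2 ∨ p2 ∨ ¬p3) ∧ (p2 ∨ p2 ∨ p2) ∧ (¬p4 ∨ p5 ∨ ¬p3) ∧ (¬p4 ∨ p5 ∨ p2) ∧ (¬p4 ∨ p2 ∨ ¬p3) ∧ (¬p4 ∨ p2 ∨ p2)   [distribute ∨ over ∧]
= p2 ∧ (¬p4 ∨ p5 ∨ ¬p3)   [simplify]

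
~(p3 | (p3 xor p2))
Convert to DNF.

~p3 & ~p2

~(p3 | (p3 xor p2))
⇔ ~(p3 | (p3 & ~p2) | (~p3 & p2))
⇔ ~p3 & ~(p3 & ~p2) & ~(~p3 & p2)
⇔ ~p3 & (~p3 | ~~p2) & ~(~p3 & p2)
⇔ ~p3 & (~p3 | p2) & ~(~p3 & p2)
⇔ ~p3 & (~p3 | p2) & (~~p3 | ~p2)
⇔ ~p3 & (~p3 | p2) & (p3 | ~p2)
⇔ (~p3 & ~p3 & p3) | (~p3 & ~p3 & ~p2) | (~p3 & p2 & p3) | (~p3 & p2 & ~p2)
⇔ ~p3 & ~p2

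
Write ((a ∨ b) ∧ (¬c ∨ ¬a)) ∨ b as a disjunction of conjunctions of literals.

(a ∧ ¬c) ∨ b

((a ∨ b) ∧ (¬c ∨ ¬a)) ∨ b
≡ (a ∧ ¬c) ∨ (a ∧ ¬a) ∨ (b ∧ ¬c) ∨ (b ∧ ¬a) ∨ b   — distribute ∧ over ∨
≡ (a ∧ ¬c) ∨ b   — simplify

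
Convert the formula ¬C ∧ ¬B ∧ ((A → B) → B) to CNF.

¬C ∧ ¬B ∧ ((A → B) → B)
= ¬C ∧ ¬B ∧ (¬(A → B) ∨ B)
= ¬C ∧ ¬B ∧ (¬(¬A ∨ B) ∨ B)
= ¬C ∧ ¬B ∧ ((¬¬A ∧ ¬B) ∨ B)
= ¬C ∧ ¬B ∧ ((A ∧ ¬B) ∨ B)
= ¬C ∧ ¬B ∧ (A ∨ B) ∧ (¬B ∨ B)
= ¬C ∧ ¬B ∧ (A ∨ B)

¬C ∧ ¬B ∧ (A ∨ B)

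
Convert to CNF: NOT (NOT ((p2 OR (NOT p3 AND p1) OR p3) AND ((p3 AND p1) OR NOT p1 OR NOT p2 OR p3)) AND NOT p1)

NOT (NOT ((p2 OR (NOT p3 AND p1) OR p3) AND ((p3 AND p1) OR NOT p1 OR NOT p2 OR p3)) AND NOT p1)
⇔ NOT NOT ((p2 OR (NOT p3 AND p1) OR p3) AND ((p3 AND p1) OR NOT p1 OR NOT p2 OR p3)) OR NOT NOT p1   [De Morgan]
⇔ ((p2 OR (NOT p3 AND p1) OR p3) AND ((p3 AND p1) OR NOT p1 OR NOT p2 OR p3)) OR NOT NOT p1   [double negation]
⇔ ((p2 OR (NOT p3 AND p1) OR p3) AND ((p3 AND p1) OR NOT p1 OR NOT p2 OR p3)) OR p1   [double negation]
⇔ (p2 OR NOT p3 OR p3 OR p1) AND (p2 OR p1 OR p3 OR p1) AND (p3 OR NOT p1 OR NOT p2 OR p3 OR p1) AND (p1 OR NOT p1 OR NOT p2 OR p3 OR p1)   [distribute OR over AND]
⇔ p2 OR p1 OR p3   [simplify]

p2 OR p1 OR p3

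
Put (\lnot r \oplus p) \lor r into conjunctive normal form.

(\lnot r \oplus p) \lor r
≡ ((\lnot r \lor p) \land \lnot (\lnot r \land p)) \lor r   [expand \oplus]
≡ ((\lnot r \lor p) \land (\lnot \lnot r \lor \lnot p)) \lor r   [De Morgan]
≡ ((\lnot r \lor p) \land (r \lor \lnot p)) \lor r   [double negation]
≡ (\lnot r \lor p \lor r) \land (r \lor \lnot p \lor r)   [distribute \lor over \land]
≡ r \lor \lnot p   [simplify]

r \lor \lnot p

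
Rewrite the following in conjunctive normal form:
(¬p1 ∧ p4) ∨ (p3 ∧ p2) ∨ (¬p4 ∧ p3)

(¬p1 ∧ p4) ∨ (p3 ∧ p2) ∨ (¬p4 ∧ p3)
= (¬p1 ∨ p3 ∨ ¬p4) ∧ (¬p1 ∨ p3 ∨ p3) ∧ (¬p1 ∨ p2 ∨ ¬p4) ∧ (¬p1 ∨ p2 ∨ p3) ∧ (p4 ∨ p3 ∨ ¬p4) ∧ (p4 ∨ p3 ∨ p3) ∧ (p4 ∨ p2 ∨ ¬p4) ∧ (p4 ∨ p2 ∨ p3)   (distribute ∨ over ∧)
= (¬p1 ∨ p3) ∧ (¬p1 ∨ p2 ∨ ¬p4) ∧ (p4 ∨ p3)   (simplify)

(¬p1 ∨ p3) ∧ (¬p1 ∨ p2 ∨ ¬p4) ∧ (p4 ∨ p3)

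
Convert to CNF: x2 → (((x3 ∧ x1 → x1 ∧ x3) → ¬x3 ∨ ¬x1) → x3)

¬x2 ∨ x3

x2 → (((x3 ∧ x1 → x1 ∧ x3) → ¬x3 ∨ ¬x1) → x3)
≡ ¬x2 ∨ (((x3 ∧ x1 → x1 ∧ x3) → ¬x3 ∨ ¬x1) → x3)   [eliminate →]
≡ ¬x2 ∨ ¬((x3 ∧ x1 → x1 ∧ x3) → ¬x3 ∨ ¬x1) ∨ x3   [eliminate →]
≡ ¬x2 ∨ ¬(¬(x3 ∧ x1 → x1 ∧ x3) ∨ ¬x3 ∨ ¬x1) ∨ x3   [eliminate →]
≡ ¬x2 ∨ ¬(¬(¬(x3 ∧ x1) ∨ x1 ∧ x3) ∨ ¬x3 ∨ ¬x1) ∨ x3   [eliminate →]
≡ ¬x2 ∨ ¬¬(¬(x3 ∧ x1) ∨ x1 ∧ x3) ∧ ¬¬x3 ∧ ¬¬x1 ∨ x3   [De Morgan]
≡ ¬x2 ∨ (¬(x3 ∧ x1) ∨ x1 ∧ x3) ∧ ¬¬x3 ∧ ¬¬x1 ∨ x3   [double negation]
≡ ¬x2 ∨ (¬x3 ∨ ¬x1 ∨ x1 ∧ x3) ∧ ¬¬x3 ∧ ¬¬x1 ∨ x3   [De Morgan]
≡ ¬x2 ∨ (¬x3 ∨ ¬x1 ∨ x1 ∧ x3) ∧ x3 ∧ ¬¬x1 ∨ x3   [double negation]
≡ ¬x2 ∨ (¬x3 ∨ ¬x1 ∨ x1 ∧ x3) ∧ x3 ∧ x1 ∨ x3   [double negation]
≡ (¬x2 ∨ ¬x3 ∨ ¬x1 ∨ x1 ∨ x3) ∧ (¬x2 ∨ ¬x3 ∨ ¬x1 ∨ x3 ∨ x3) ∧ (¬x2 ∨ x3 ∨ x3) ∧ (¬x2 ∨ x1 ∨ x3)   [distribute ∨ over ∧]
≡ ¬x2 ∨ x3   [simplify]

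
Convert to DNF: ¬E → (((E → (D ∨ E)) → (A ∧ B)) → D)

¬E → (((E → (D ∨ E)) → (A ∧ B)) → D)
= ¬¬E ∨ (((E → (D ∨ E)) → (A ∧ B)) → D)   — eliminate →
= ¬¬E ∨ ¬((E → (D ∨ E)) → (A ∧ B)) ∨ D   — eliminate →
= ¬¬E ∨ ¬(¬(E → (D ∨ E)) ∨ (A ∧ B)) ∨ D   — eliminate →
= ¬¬E ∨ ¬(¬(¬E ∨ D ∨ E) ∨ (A ∧ B)) ∨ D   — eliminate →
= E ∨ ¬(¬(¬E ∨ D ∨ E) ∨ (A ∧ B)) ∨ D   — double negation
= E ∨ (¬¬(¬E ∨ D ∨ E) ∧ ¬(A ∧ B)) ∨ D   — De Morgan
= E ∨ ((¬E ∨ D ∨ E) ∧ ¬(A ∧ B)) ∨ D   — double negation
= E ∨ ((¬E ∨ D ∨ E) ∧ (¬A ∨ ¬B)) ∨ D   — De Morgan
= E ∨ (¬E ∧ ¬A) ∨ (¬E ∧ ¬B) ∨ (D ∧ ¬A) ∨ (D ∧ ¬B) ∨ (E ∧ ¬A) ∨ (E ∧ ¬B) ∨ D   — distribute ∧ over ∨
= E ∨ (¬E ∧ ¬A) ∨ (¬E ∧ ¬B) ∨ D   — simplify

E ∨ (¬E ∧ ¬A) ∨ (¬E ∧ ¬B) ∨ D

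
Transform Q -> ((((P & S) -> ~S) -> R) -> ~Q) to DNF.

Q -> ((((P & S) -> ~S) -> R) -> ~Q)
≡ ~Q | ((((P & S) -> ~S) -> R) -> ~Q)   [eliminate ->]
≡ ~Q | ~(((P & S) -> ~S) -> R) | ~Q   [eliminate ->]
≡ ~Q | ~(~((P & S) -> ~S) | R) | ~Q   [eliminate ->]
≡ ~Q | ~(~(~(P & S) | ~S) | R) | ~Q   [eliminate ->]
≡ ~Q | (~~(~(P & S) | ~S) & ~R) | ~Q   [De Morgan]
≡ ~Q | ((~(P & S) | ~S) & ~R) | ~Q   [double negation]
≡ ~Q | ((~P | ~S | ~S) & ~R) | ~Q   [De Morgan]
≡ ~Q | (~P & ~R) | (~S & ~R) | (~S & ~R) | ~Q   [distribute & over |]
≡ ~Q | (~P & ~R) | (~S & ~R)   [simplify]

~Q | (~P & ~R) | (~S & ~R)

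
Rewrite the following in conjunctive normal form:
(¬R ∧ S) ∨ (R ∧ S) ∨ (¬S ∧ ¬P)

S ∨ ¬P

(¬R ∧ S) ∨ (R ∧ S) ∨ (¬S ∧ ¬P)
≡ (¬R ∨ R ∨ ¬S) ∧ (¬R ∨ R ∨ ¬P) ∧ (¬R ∨ S ∨ ¬S) ∧ (¬R ∨ S ∨ ¬P) ∧ (S ∨ R ∨ ¬S) ∧ (S ∨ R ∨ ¬P) ∧ (S ∨ S ∨ ¬S) ∧ (S ∨ S ∨ ¬P)   [distribute ∨ over ∧]
≡ S ∨ ¬P   [simplify]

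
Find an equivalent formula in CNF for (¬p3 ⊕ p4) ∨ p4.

(¬p3 ⊕ p4) ∨ p4
⇔ ((¬p3 ∨ p4) ∧ ¬(¬p3 ∧ p4)) ∨ p4
⇔ ((¬p3 ∨ p4) ∧ (¬¬p3 ∨ ¬p4)) ∨ p4
⇔ ((¬p3 ∨ p4) ∧ (p3 ∨ ¬p4)) ∨ p4
⇔ (¬p3 ∨ p4 ∨ p4) ∧ (p3 ∨ ¬p4 ∨ p4)
⇔ ¬p3 ∨ p4

¬p3 ∨ p4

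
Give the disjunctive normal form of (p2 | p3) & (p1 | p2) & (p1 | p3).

(p2 | p3) & (p1 | p2) & (p1 | p3)
≡ (p2 & p1 & p1) | (p2 & p1 & p3) | (p2 & p2 & p1) | (p2 & p2 & p3) | (p3 & p1 & p1) | (p3 & p1 & p3) | (p3 & p2 & p1) | (p3 & p2 & p3)   [distribute & over |]
≡ (p2 & p1) | (p2 & p3) | (p3 & p1)   [simplify]

(p2 & p1) | (p2 & p3) | (p3 & p1)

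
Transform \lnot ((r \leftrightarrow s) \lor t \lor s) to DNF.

\lnot ((r \leftrightarrow s) \lor t \lor s)
≡ \lnot (((r \to s) \land (s \to r)) \lor t \lor s)   [eliminate \leftrightarrow]
≡ \lnot (((\lnot r \lor s) \land (s \to r)) \lor t \lor s)   [eliminate \to]
≡ \lnot (((\lnot r \lor s) \land (\lnot s \lor r)) \lor t \lor s)   [eliminate \to]
≡ \lnot ((\lnot r \lor s) \land (\lnot s \lor r)) \land \lnot t \land \lnot s   [De Morgan]
≡ (\lnot (\lnot r \lor s) \lor \lnot (\lnot s \lor r)) \land \lnot t \land \lnot s   [De Morgan]
≡ ((\lnot \lnot r \land \lnot s) \lor \lnot (\lnot s \lor r)) \land \lnot t \land \lnot s   [De Morgan]
≡ ((r \land \lnot s) \lor \lnot (\lnot s \lor r)) \land \lnot t \land \lnot s   [double negation]
≡ ((r \land \lnot s) \lor (\lnot \lnot s \land \lnot r)) \land \lnot t \land \lnot s   [De Morgan]
≡ ((r \land \lnot s) \lor (s \land \lnot r)) \land \lnot t \land \lnot s   [double negation]
≡ (r \land \lnot s \land \lnot t \land \lnot s) \lor (s \land \lnot r \land \lnot t \land \lnot s)   [distribute \land over \lor]
≡ r \land \lnot s \land \lnot t   [simplify]

r \land \lnot s \land \lnot t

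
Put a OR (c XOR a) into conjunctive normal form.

a OR (c XOR a)
≡ a OR ((c OR a) AND NOT (c AND a))   [expand XOR]
≡ a OR ((c OR a) AND (NOT c OR NOT a))   [De Morgan]
≡ (a OR c OR a) AND (a OR NOT c OR NOT a)   [distribute OR over AND]
≡ a OR c   [simplify]

a OR c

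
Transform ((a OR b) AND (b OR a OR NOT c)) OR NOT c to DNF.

a OR b OR NOT c

((a OR b) AND (b OR a OR NOT c)) OR NOT c
≡ (a AND b) OR (a AND a) OR (a AND NOT c) OR (b AND b) OR (b AND a) OR (b AND NOT c) OR NOT c   [distribute AND over OR]
≡ a OR b OR NOT c   [simplify]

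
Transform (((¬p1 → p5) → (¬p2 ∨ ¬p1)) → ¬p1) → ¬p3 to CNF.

(((¬p1 → p5) → (¬p2 ∨ ¬p1)) → ¬p1) → ¬p3
≡ ¬(((¬p1 → p5) → (¬p2 ∨ ¬p1)) → ¬p1) ∨ ¬p3
≡ ¬(¬((¬p1 → p5) → (¬p2 ∨ ¬p1)) ∨ ¬p1) ∨ ¬p3
≡ ¬(¬(¬(¬p1 → p5) ∨ ¬p2 ∨ ¬p1) ∨ ¬p1) ∨ ¬p3
≡ ¬(¬(¬(¬¬p1 ∨ p5) ∨ ¬p2 ∨ ¬p1) ∨ ¬p1) ∨ ¬p3
≡ (¬¬(¬(¬¬p1 ∨ p5) ∨ ¬p2 ∨ ¬p1) ∧ ¬¬p1) ∨ ¬p3
≡ ((¬(¬¬p1 ∨ p5) ∨ ¬p2 ∨ ¬p1) ∧ ¬¬p1) ∨ ¬p3
≡ (((¬¬¬p1 ∧ ¬p5) ∨ ¬p2 ∨ ¬p1) ∧ ¬¬p1) ∨ ¬p3
≡ (((¬p1 ∧ ¬p5) ∨ ¬p2 ∨ ¬p1) ∧ ¬¬p1) ∨ ¬p3
≡ (((¬p1 ∧ ¬p5) ∨ ¬p2 ∨ ¬p1) ∧ p1) ∨ ¬p3
≡ (¬p1 ∨ ¬p2 ∨ ¬p1 ∨ ¬p3) ∧ (¬p5 ∨ ¬p2 ∨ ¬p1 ∨ ¬p3) ∧ (p1 ∨ ¬p3)
≡ (¬p1 ∨ ¬p2 ∨ ¬p3) ∧ (p1 ∨ ¬p3)

(¬p1 ∨ ¬p2 ∨ ¬p3) ∧ (p1 ∨ ¬p3)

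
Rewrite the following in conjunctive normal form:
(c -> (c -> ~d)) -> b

(c -> (c -> ~d)) -> b
≡ ~(c -> (c -> ~d)) | b   (eliminate ->)
≡ ~(~c | (c -> ~d)) | b   (eliminate ->)
≡ ~(~c | ~c | ~d) | b   (eliminate ->)
≡ (~~c & ~~c & ~~d) | b   (De Morgan)
≡ (c & ~~c & ~~d) | b   (double negation)
≡ (c & c & ~~d) | b   (double negation)
≡ (c & c & d) | b   (double negation)
≡ (c | b) & (c | b) & (d | b)   (distribute | over &)
≡ (c | b) & (d | b)   (simplify)

(c | b) & (d | b)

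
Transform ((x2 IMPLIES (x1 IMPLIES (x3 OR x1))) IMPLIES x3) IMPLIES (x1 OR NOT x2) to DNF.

(NOT x1 AND NOT x3) OR x1 OR NOT x2

((x2 IMPLIES (x1 IMPLIES (x3 OR x1))) IMPLIES x3) IMPLIES (x1 OR NOT x2)
≡ NOT ((x2 IMPLIES (x1 IMPLIES (x3 OR x1))) IMPLIES x3) OR x1 OR NOT x2   (eliminate IMPLIES)
≡ NOT (NOT (x2 IMPLIES (x1 IMPLIES (x3 OR x1))) OR x3) OR x1 OR NOT x2   (eliminate IMPLIES)
≡ NOT (NOT (NOT x2 OR (x1 IMPLIES (x3 OR x1))) OR x3) OR x1 OR NOT x2   (eliminate IMPLIES)
≡ NOT (NOT (NOT x2 OR NOT x1 OR x3 OR x1) OR x3) OR x1 OR NOT x2   (eliminate IMPLIES)
≡ (NOT NOT (NOT x2 OR NOT x1 OR x3 OR x1) AND NOT x3) OR x1 OR NOT x2   (De Morgan)
≡ ((NOT x2 OR NOT x1 OR x3 OR x1) AND NOT x3) OR x1 OR NOT x2   (double negation)
≡ (NOT x2 AND NOT x3) OR (NOT x1 AND NOT x3) OR (x3 AND NOT x3) OR (x1 AND NOT x3) OR x1 OR NOT x2   (distribute AND over OR)
≡ (NOT x1 AND NOT x3) OR x1 OR NOT x2   (simplify)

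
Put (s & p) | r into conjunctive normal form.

(s | r) & (p | r)

(s & p) | r
= (s | r) & (p | r)   [distribute | over &]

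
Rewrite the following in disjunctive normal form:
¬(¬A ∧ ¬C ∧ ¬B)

A ∨ C ∨ B

¬(¬A ∧ ¬C ∧ ¬B)
≡ ¬¬A ∨ ¬¬C ∨ ¬¬B
≡ A ∨ ¬¬C ∨ ¬¬B
≡ A ∨ C ∨ ¬¬B
≡ A ∨ C ∨ B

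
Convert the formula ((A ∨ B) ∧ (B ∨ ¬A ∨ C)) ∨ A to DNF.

B ∨ A

((A ∨ B) ∧ (B ∨ ¬A ∨ C)) ∨ A
= (A ∧ B) ∨ (A ∧ ¬A) ∨ (A ∧ C) ∨ (B ∧ B) ∨ (B ∧ ¬A) ∨ (B ∧ C) ∨ A   [distribute ∧ over ∨]
= B ∨ A   [simplify]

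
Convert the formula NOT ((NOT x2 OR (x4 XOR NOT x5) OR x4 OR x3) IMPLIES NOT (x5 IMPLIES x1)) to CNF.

(NOT x2 OR x4 OR NOT x5 OR x3) AND (NOT x5 OR x1)

NOT ((NOT x2 OR (x4 XOR NOT x5) OR x4 OR x3) IMPLIES NOT (x5 IMPLIES x1))
⇔ NOT (NOT (NOT x2 OR (x4 XOR NOT x5) OR x4 OR x3) OR NOT (x5 IMPLIES x1))   [eliminate IMPLIES]
⇔ NOT (NOT (NOT x2 OR ((x4 OR NOT x5) AND NOT (x4 AND NOT x5)) OR x4 OR x3) OR NOT (x5 IMPLIES x1))   [expand XOR]
⇔ NOT (NOT (NOT x2 OR ((x4 OR NOT x5) AND NOT (x4 AND NOT x5)) OR x4 OR x3) OR NOT (NOT x5 OR x1))   [eliminate IMPLIES]
⇔ NOT NOT (NOT x2 OR ((x4 OR NOT x5) AND NOT (x4 AND NOT x5)) OR x4 OR x3) AND NOT NOT (NOT x5 OR x1)   [De Morgan]
⇔ (NOT x2 OR ((x4 OR NOT x5) AND NOT (x4 AND NOT x5)) OR x4 OR x3) AND NOT NOT (NOT x5 OR x1)   [double negation]
⇔ (NOT x2 OR ((x4 OR NOT x5) AND (NOT x4 OR NOT NOT x5)) OR x4 OR x3) AND NOT NOT (NOT x5 OR x1)   [De Morgan]
⇔ (NOT x2 OR ((x4 OR NOT x5) AND (NOT x4 OR x5)) OR x4 OR x3) AND NOT NOT (NOT x5 OR x1)   [double negation]
⇔ (NOT x2 OR ((x4 OR NOT x5) AND (NOT x4 OR x5)) OR x4 OR x3) AND (NOT x5 OR x1)   [double negation]
⇔ (NOT x2 OR x4 OR NOT x5 OR x4 OR x3) AND (NOT x2 OR NOT x4 OR x5 OR x4 OR x3) AND (NOT x5 OR x1)   [distribute OR over AND]
⇔ (NOT x2 OR x4 OR NOT x5 OR x3) AND (NOT x5 OR x1)   [simplify]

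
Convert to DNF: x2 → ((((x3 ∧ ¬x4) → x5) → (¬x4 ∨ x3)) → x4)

x2 → ((((x3 ∧ ¬x4) → x5) → (¬x4 ∨ x3)) → x4)
≡ ¬x2 ∨ ((((x3 ∧ ¬x4) → x5) → (¬x4 ∨ x3)) → x4)
≡ ¬x2 ∨ ¬(((x3 ∧ ¬x4) → x5) → (¬x4 ∨ x3)) ∨ x4
≡ ¬x2 ∨ ¬(¬((x3 ∧ ¬x4) → x5) ∨ ¬x4 ∨ x3) ∨ x4
≡ ¬x2 ∨ ¬(¬(¬(x3 ∧ ¬x4) ∨ x5) ∨ ¬x4 ∨ x3) ∨ x4
≡ ¬x2 ∨ (¬¬(¬(x3 ∧ ¬x4) ∨ x5) ∧ ¬¬x4 ∧ ¬x3) ∨ x4
≡ ¬x2 ∨ ((¬(x3 ∧ ¬x4) ∨ x5) ∧ ¬¬x4 ∧ ¬x3) ∨ x4
≡ ¬x2 ∨ ((¬x3 ∨ ¬¬x4 ∨ x5) ∧ ¬¬x4 ∧ ¬x3) ∨ x4
≡ ¬x2 ∨ ((¬x3 ∨ x4 ∨ x5) ∧ ¬¬x4 ∧ ¬x3) ∨ x4
≡ ¬x2 ∨ ((¬x3 ∨ x4 ∨ x5) ∧ x4 ∧ ¬x3) ∨ x4
≡ ¬x2 ∨ (¬x3 ∧ x4 ∧ ¬x3) ∨ (x4 ∧ x4 ∧ ¬x3) ∨ (x5 ∧ x4 ∧ ¬x3) ∨ x4
≡ ¬x2 ∨ x4

¬x2 ∨ x4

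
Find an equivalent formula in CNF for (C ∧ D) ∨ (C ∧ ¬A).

C ∧ (D ∨ ¬A)

(C ∧ D) ∨ (C ∧ ¬A)
≡ (C ∨ C) ∧ (C ∨ ¬A) ∧ (D ∨ C) ∧ (D ∨ ¬A)   — distribute ∨ over ∧
≡ C ∧ (D ∨ ¬A)   — simplify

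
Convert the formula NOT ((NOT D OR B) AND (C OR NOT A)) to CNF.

(D OR NOT C) AND (D OR A) AND (NOT B OR NOT C) AND (NOT B OR A)

NOT ((NOT D OR B) AND (C OR NOT A))
≡ NOT (NOT D OR B) OR NOT (C OR NOT A)   [De Morgan]
≡ (NOT NOT D AND NOT B) OR NOT (C OR NOT A)   [De Morgan]
≡ (D AND NOT B) OR NOT (C OR NOT A)   [double negation]
≡ (D AND NOT B) OR (NOT C AND NOT NOT A)   [De Morgan]
≡ (D AND NOT B) OR (NOT C AND A)   [double negation]
≡ (D OR NOT C) AND (D OR A) AND (NOT B OR NOT C) AND (NOT B OR A)   [distribute OR over AND]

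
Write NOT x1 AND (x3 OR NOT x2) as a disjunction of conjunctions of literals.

(NOT x1 AND x3) OR (NOT x1 AND NOT x2)

NOT x1 AND (x3 OR NOT x2)
⇔ (NOT x1 AND x3) OR (NOT x1 AND NOT x2)   — distribute AND over OR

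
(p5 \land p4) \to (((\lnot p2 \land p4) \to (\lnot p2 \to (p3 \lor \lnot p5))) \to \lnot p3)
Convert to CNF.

(p5 \land p4) \to (((\lnot p2 \land p4) \to (\lnot p2 \to (p3 \lor \lnot p5))) \to \lnot p3)
≡ \lnot (p5 \land p4) \lor (((\lnot p2 \land p4) \to (\lnot p2 \to (p3 \lor \lnot p5))) \to \lnot p3)   [eliminate \to]
≡ \lnot (p5 \land p4) \lor \lnot ((\lnot p2 \land p4) \to (\lnot p2 \to (p3 \lor \lnot p5))) \lor \lnot p3   [eliminate \to]
≡ \lnot (p5 \land p4) \lor \lnot (\lnot (\lnot p2 \land p4) \lor (\lnot p2 \to (p3 \lor \lnot p5))) \lor \lnot p3   [eliminate \to]
≡ \lnot (p5 \land p4) \lor \lnot (\lnot (\lnot p2 \land p4) \lor \lnot \lnot p2 \lor p3 \lor \lnot p5) \lor \lnot p3   [eliminate \to]
≡ \lnot p5 \lor \lnot p4 \lor \lnot (\lnot (\lnot p2 \land p4) \lor \lnot \lnot p2 \lor p3 \lor \lnot p5) \lor \lnot p3   [De Morgan]
≡ \lnot p5 \lor \lnot p4 \lor (\lnot \lnot (\lnot p2 \land p4) \land \lnot \lnot \lnot p2 \land \lnot p3 \land \lnot \lnot p5) \lor \lnot p3   [De Morgan]
≡ \lnot p5 \lor \lnot p4 \lor (\lnot p2 \land p4 \land \lnot \lnot \lnot p2 \land \lnot p3 \land \lnot \lnot p5) \lor \lnot p3   [double negation]
≡ \lnot p5 \lor \lnot p4 \lor (\lnot p2 \land p4 \land \lnot p2 \land \lnot p3 \land \lnot \lnot p5) \lor \lnot p3   [double negation]
≡ \lnot p5 \lor \lnot p4 \lor (\lnot p2 \land p4 \land \lnot p2 \land \lnot p3 \land p5) \lor \lnot p3   [double negation]
≡ (\lnot p5 \lor \lnot p4 \lor \lnot p2 \lor \lnot p3) \land (\lnot p5 \lor \lnot p4 \lor p4 \lor \lnot p3) \land (\lnot p5 \lor \lnot p4 \lor \lnot p2 \lor \lnot p3) \land (\lnot p5 \lor \lnot p4 \lor \lnot p3 \lor \lnot p3) \land (\lnot p5 \lor \lnot p4 \lor p5 \lor \lnot p3)   [distribute \lor over \land]
≡ \lnot p5 \lor \lnot p4 \lor \lnot p3   [simplify]

\lnot p5 \lor \lnot p4 \lor \lnot p3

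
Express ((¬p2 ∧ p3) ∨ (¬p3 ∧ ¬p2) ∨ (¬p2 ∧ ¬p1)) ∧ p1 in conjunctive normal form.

¬p2 ∧ p1

((¬p2 ∧ p3) ∨ (¬p3 ∧ ¬p2) ∨ (¬p2 ∧ ¬p1)) ∧ p1
≡ (¬p2 ∨ ¬p3 ∨ ¬p2) ∧ (¬p2 ∨ ¬p3 ∨ ¬p1) ∧ (¬p2 ∨ ¬p2 ∨ ¬p2) ∧ (¬p2 ∨ ¬p2 ∨ ¬p1) ∧ (p3 ∨ ¬p3 ∨ ¬p2) ∧ (p3 ∨ ¬p3 ∨ ¬p1) ∧ (p3 ∨ ¬p2 ∨ ¬p2) ∧ (p3 ∨ ¬p2 ∨ ¬p1) ∧ p1   [distribute ∨ over ∧]
≡ ¬p2 ∧ p1   [simplify]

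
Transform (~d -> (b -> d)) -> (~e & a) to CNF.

(~d -> (b -> d)) -> (~e & a)
= ~(~d -> (b -> d)) | (~e & a)   — eliminate ->
= ~(~~d | (b -> d)) | (~e & a)   — eliminate ->
= ~(~~d | ~b | d) | (~e & a)   — eliminate ->
= (~~~d & ~~b & ~d) | (~e & a)   — De Morgan
= (~d & ~~b & ~d) | (~e & a)   — double negation
= (~d & b & ~d) | (~e & a)   — double negation
= (~d | ~e) & (~d | a) & (b | ~e) & (b | a) & (~d | ~e) & (~d | a)   — distribute | over &
= (~d | ~e) & (~d | a) & (b | ~e) & (b | a)   — simplify

(~d | ~e) & (~d | a) & (b | ~e) & (b | a)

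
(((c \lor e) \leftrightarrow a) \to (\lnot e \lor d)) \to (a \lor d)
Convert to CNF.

(\lnot c \lor a \lor d) \land (\lnot e \lor a \lor d) \land (e \lor a \lor d)

(((c \lor e) \leftrightarrow a) \to (\lnot e \lor d)) \to (a \lor d)
≡ \lnot (((c \lor e) \leftrightarrow a) \to (\lnot e \lor d)) \lor a \lor d   — eliminate \to
≡ \lnot (\lnot ((c \lor e) \leftrightarrow a) \lor \lnot e \lor d) \lor a \lor d   — eliminate \to
≡ \lnot (\lnot (((c \lor e) \to a) \land (a \to (c \lor e))) \lor \lnot e \lor d) \lor a \lor d   — eliminate \leftrightarrow
≡ \lnot (\lnot ((\lnot (c \lor e) \lor a) \land (a \to (c \lor e))) \lor \lnot e \lor d) \lor a \lor d   — eliminate \to
≡ \lnot (\lnot ((\lnot (c \lor e) \lor a) \land (\lnot a \lor c \lor e)) \lor \lnot e \lor d) \lor a \lor d   — eliminate \to
≡ (\lnot \lnot ((\lnot (c \lor e) \lor a) \land (\lnot a \lor c \lor e)) \land \lnot \lnot e \land \lnot d) \lor a \lor d   — De Morgan
≡ ((\lnot (c \lor e) \lor a) \land (\lnot a \lor c \lor e) \land \lnot \lnot e \land \lnot d) \lor a \lor d   — double negation
≡ (((\lnot c \land \lnot e) \lor a) \land (\lnot a \lor c \lor e) \land \lnot \lnot e \land \lnot d) \lor a \lor d   — De Morgan
≡ (((\lnot c \land \lnot e) \lor a) \land (\lnot a \lor c \lor e) \land e \land \lnot d) \lor a \lor d   — double negation
≡ (\lnot c \lor a \lor a \lor d) \land (\lnot e \lor a \lor a \lor d) \land (\lnot a \lor c \lor e \lor a \lor d) \land (e \lor a \lor d) \land (\lnot d \lor a \lor d)   — distribute \lor over \land
≡ (\lnot c \lor a \lor d) \land (\lnot e \lor a \lor d) \land (e \lor a \lor d)   — simplify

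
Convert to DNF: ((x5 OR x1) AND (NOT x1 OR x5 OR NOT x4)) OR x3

((x5 OR x1) AND (NOT x1 OR x5 OR NOT x4)) OR x3
≡ (x5 AND NOT x1) OR (x5 AND x5) OR (x5 AND NOT x4) OR (x1 AND NOT x1) OR (x1 AND x5) OR (x1 AND NOT x4) OR x3   — distribute AND over OR
≡ x5 OR (x1 AND NOT x4) OR x3   — simplify

x5 OR (x1 AND NOT x4) OR x3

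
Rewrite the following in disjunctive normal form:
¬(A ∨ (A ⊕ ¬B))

¬A ∧ B

¬(A ∨ (A ⊕ ¬B))
≡ ¬(A ∨ (A ∧ ¬¬B) ∨ (¬A ∧ ¬B))   [expand ⊕]
≡ ¬A ∧ ¬(A ∧ ¬¬B) ∧ ¬(¬A ∧ ¬B)   [De Morgan]
≡ ¬A ∧ (¬A ∨ ¬¬¬B) ∧ ¬(¬A ∧ ¬B)   [De Morgan]
≡ ¬A ∧ (¬A ∨ ¬B) ∧ ¬(¬A ∧ ¬B)   [double negation]
≡ ¬A ∧ (¬A ∨ ¬B) ∧ (¬¬A ∨ ¬¬B)   [De Morgan]
≡ ¬A ∧ (¬A ∨ ¬B) ∧ (A ∨ ¬¬B)   [double negation]
≡ ¬A ∧ (¬A ∨ ¬B) ∧ (A ∨ B)   [double negation]
≡ (¬A ∧ ¬A ∧ A) ∨ (¬A ∧ ¬A ∧ B) ∨ (¬A ∧ ¬B ∧ A) ∨ (¬A ∧ ¬B ∧ B)   [distribute ∧ over ∨]
≡ ¬A ∧ B   [simplify]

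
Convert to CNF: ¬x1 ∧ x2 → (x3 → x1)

x1 ∨ ¬x2 ∨ ¬x3

¬x1 ∧ x2 → (x3 → x1)
⇔ ¬(¬x1 ∧ x2) ∨ (x3 → x1)
⇔ ¬(¬x1 ∧ x2) ∨ ¬x3 ∨ x1
⇔ ¬¬x1 ∨ ¬x2 ∨ ¬x3 ∨ x1
⇔ x1 ∨ ¬x2 ∨ ¬x3 ∨ x1
⇔ x1 ∨ ¬x2 ∨ ¬x3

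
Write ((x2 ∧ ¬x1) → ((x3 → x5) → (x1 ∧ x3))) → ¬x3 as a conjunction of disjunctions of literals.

(x2 ∨ ¬x3) ∧ (¬x1 ∨ ¬x3) ∧ (¬x3 ∨ x5)

((x2 ∧ ¬x1) → ((x3 → x5) → (x1 ∧ x3))) → ¬x3
≡ ¬((x2 ∧ ¬x1) → ((x3 → x5) → (x1 ∧ x3))) ∨ ¬x3   [eliminate →]
≡ ¬(¬(x2 ∧ ¬x1) ∨ ((x3 → x5) → (x1 ∧ x3))) ∨ ¬x3   [eliminate →]
≡ ¬(¬(x2 ∧ ¬x1) ∨ ¬(x3 → x5) ∨ (x1 ∧ x3)) ∨ ¬x3   [eliminate →]
≡ ¬(¬(x2 ∧ ¬x1) ∨ ¬(¬x3 ∨ x5) ∨ (x1 ∧ x3)) ∨ ¬x3   [eliminate →]
≡ (¬¬(x2 ∧ ¬x1) ∧ ¬¬(¬x3 ∨ x5) ∧ ¬(x1 ∧ x3)) ∨ ¬x3   [De Morgan]
≡ (x2 ∧ ¬x1 ∧ ¬¬(¬x3 ∨ x5) ∧ ¬(x1 ∧ x3)) ∨ ¬x3   [double negation]
≡ (x2 ∧ ¬x1 ∧ (¬x3 ∨ x5) ∧ ¬(x1 ∧ x3)) ∨ ¬x3   [double negation]
≡ (x2 ∧ ¬x1 ∧ (¬x3 ∨ x5) ∧ (¬x1 ∨ ¬x3)) ∨ ¬x3   [De Morgan]
≡ (x2 ∨ ¬x3) ∧ (¬x1 ∨ ¬x3) ∧ (¬x3 ∨ x5 ∨ ¬x3) ∧ (¬x1 ∨ ¬x3 ∨ ¬x3)   [distribute ∨ over ∧]
≡ (x2 ∨ ¬x3) ∧ (¬x1 ∨ ¬x3) ∧ (¬x3 ∨ x5)   [simplify]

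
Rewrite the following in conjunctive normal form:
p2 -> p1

p2 -> p1
= ~p2 | p1   [eliminate ->]

~p2 | p1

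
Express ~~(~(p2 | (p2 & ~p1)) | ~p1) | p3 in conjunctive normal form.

~~(~(p2 | (p2 & ~p1)) | ~p1) | p3
= ~(p2 | (p2 & ~p1)) | ~p1 | p3
= (~p2 & ~(p2 & ~p1)) | ~p1 | p3
= (~p2 & (~p2 | ~~p1)) | ~p1 | p3
= (~p2 & (~p2 | p1)) | ~p1 | p3
= (~p2 | ~p1 | p3) & (~p2 | p1 | ~p1 | p3)
= ~p2 | ~p1 | p3

~p2 | ~p1 | p3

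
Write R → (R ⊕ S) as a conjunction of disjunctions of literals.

R → (R ⊕ S)
≡ ¬R ∨ (R ⊕ S)   — eliminate →
≡ ¬R ∨ ((R ∨ S) ∧ ¬(R ∧ S))   — expand ⊕
≡ ¬R ∨ ((R ∨ S) ∧ (¬R ∨ ¬S))   — De Morgan
≡ (¬R ∨ R ∨ S) ∧ (¬R ∨ ¬R ∨ ¬S)   — distribute ∨ over ∧
≡ ¬R ∨ ¬S   — simplify

¬R ∨ ¬S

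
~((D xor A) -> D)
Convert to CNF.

(D | A) & ~D

~((D xor A) -> D)
≡ ~(~(D xor A) | D)   [eliminate ->]
≡ ~(~((D | A) & ~(D & A)) | D)   [expand xor]
≡ ~~((D | A) & ~(D & A)) & ~D   [De Morgan]
≡ (D | A) & ~(D & A) & ~D   [double negation]
≡ (D | A) & (~D | ~A) & ~D   [De Morgan]
≡ (D | A) & ~D   [simplify]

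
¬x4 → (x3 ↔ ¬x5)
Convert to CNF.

(x4 ∨ ¬x3 ∨ ¬x5) ∧ (x4 ∨ x5 ∨ x3)

¬x4 → (x3 ↔ ¬x5)
= ¬¬x4 ∨ (x3 ↔ ¬x5)
= ¬¬x4 ∨ ((x3 → ¬x5) ∧ (¬x5 → x3))
= ¬¬x4 ∨ ((¬x3 ∨ ¬x5) ∧ (¬x5 → x3))
= ¬¬x4 ∨ ((¬x3 ∨ ¬x5) ∧ (¬¬x5 ∨ x3))
= x4 ∨ ((¬x3 ∨ ¬x5) ∧ (¬¬x5 ∨ x3))
= x4 ∨ ((¬x3 ∨ ¬x5) ∧ (x5 ∨ x3))
= (x4 ∨ ¬x3 ∨ ¬x5) ∧ (x4 ∨ x5 ∨ x3)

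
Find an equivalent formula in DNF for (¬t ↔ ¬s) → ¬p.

(¬t ∧ s) ∨ (¬s ∧ t) ∨ ¬p

(¬t ↔ ¬s) → ¬p
= ¬(¬t ↔ ¬s) ∨ ¬p   [eliminate →]
= ¬((¬t → ¬s) ∧ (¬s → ¬t)) ∨ ¬p   [eliminate ↔]
= ¬((¬¬t ∨ ¬s) ∧ (¬s → ¬t)) ∨ ¬p   [eliminate →]
= ¬((¬¬t ∨ ¬s) ∧ (¬¬s ∨ ¬t)) ∨ ¬p   [eliminate →]
= ¬(¬¬t ∨ ¬s) ∨ ¬(¬¬s ∨ ¬t) ∨ ¬p   [De Morgan]
= (¬¬¬t ∧ ¬¬s) ∨ ¬(¬¬s ∨ ¬t) ∨ ¬p   [De Morgan]
= (¬t ∧ ¬¬s) ∨ ¬(¬¬s ∨ ¬t) ∨ ¬p   [double negation]
= (¬t ∧ s) ∨ ¬(¬¬s ∨ ¬t) ∨ ¬p   [double negation]
= (¬t ∧ s) ∨ (¬¬¬s ∧ ¬¬t) ∨ ¬p   [De Morgan]
= (¬t ∧ s) ∨ (¬s ∧ ¬¬t) ∨ ¬p   [double negation]
= (¬t ∧ s) ∨ (¬s ∧ t) ∨ ¬p   [double negation]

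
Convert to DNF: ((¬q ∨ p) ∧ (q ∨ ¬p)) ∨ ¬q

(p ∧ q) ∨ ¬q

((¬q ∨ p) ∧ (q ∨ ¬p)) ∨ ¬q
⇔ (¬q ∧ q) ∨ (¬q ∧ ¬p) ∨ (p ∧ q) ∨ (p ∧ ¬p) ∨ ¬q   [distribute ∧ over ∨]
⇔ (p ∧ q) ∨ ¬q   [simplify]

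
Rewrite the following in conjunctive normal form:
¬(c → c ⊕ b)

c ∧ (¬c ∨ b)

¬(c → c ⊕ b)
⇔ ¬(¬c ∨ (c ⊕ b))   [eliminate →]
⇔ ¬(¬c ∨ (c ∨ b) ∧ ¬(c ∧ b))   [expand ⊕]
⇔ ¬¬c ∧ ¬((c ∨ b) ∧ ¬(c ∧ b))   [De Morgan]
⇔ c ∧ ¬((c ∨ b) ∧ ¬(c ∧ b))   [double negation]
⇔ c ∧ (¬(c ∨ b) ∨ ¬¬(c ∧ b))   [De Morgan]
⇔ c ∧ (¬c ∧ ¬b ∨ ¬¬(c ∧ b))   [De Morgan]
⇔ c ∧ (¬c ∧ ¬b ∨ c ∧ b)   [double negation]
⇔ c ∧ (¬c ∨ c) ∧ (¬c ∨ b) ∧ (¬b ∨ c) ∧ (¬b ∨ b)   [distribute ∨ over ∧]
⇔ c ∧ (¬c ∨ b)   [simplify]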